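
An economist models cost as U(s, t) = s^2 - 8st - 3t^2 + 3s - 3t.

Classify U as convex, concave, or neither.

U is quadratic, so its Hessian is the constant matrix H = [[2, -8], [-8, -6]].
det(H) = -76, tr(H) = -4.
det(H) < 0, so H is indefinite: neither convex nor concave.

neither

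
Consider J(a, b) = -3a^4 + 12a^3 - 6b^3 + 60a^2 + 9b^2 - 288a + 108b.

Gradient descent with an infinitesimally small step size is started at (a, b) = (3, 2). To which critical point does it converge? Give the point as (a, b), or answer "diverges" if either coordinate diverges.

(2, -2)

J is separable, so gradient descent decouples: a follows -∂J/∂a, b follows -∂J/∂b.
∂J/∂a = -12(a - 4)(a - 2)(a + 3); at a=3 this is 72, so a decreases.
∂J/∂b = -18(b - 3)(b + 2); at b=2 this is 72, so b decreases.
a converges to its nearest critical value 2 (a local min of the a-part); b converges to -2. The iterate converges to (2, -2).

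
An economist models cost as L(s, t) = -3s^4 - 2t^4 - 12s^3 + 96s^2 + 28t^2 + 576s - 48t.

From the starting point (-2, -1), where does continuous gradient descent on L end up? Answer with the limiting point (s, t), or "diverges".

(-3, 1)

L is separable, so gradient descent decouples: s follows -∂L/∂s, t follows -∂L/∂t.
∂L/∂s = -12(s - 4)(s + 3)(s + 4); at s=-2 this is 144, so s decreases.
∂L/∂t = -8(t - 2)(t - 1)(t + 3); at t=-1 this is -96, so t increases.
s converges to its nearest critical value -3 (a local min of the s-part); t converges to 1. The iterate converges to (-3, 1).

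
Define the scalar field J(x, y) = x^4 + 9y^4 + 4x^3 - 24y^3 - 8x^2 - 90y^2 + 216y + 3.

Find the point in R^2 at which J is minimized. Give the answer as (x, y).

(-4, -2)

J(x,y) separates as P(x) + Q(y) + 3, so its minimum is min P + min Q + 3.
P'(x) = 4x(x - 1)(x + 4) vanishes at x ∈ {-4, 0, 1}; Q'(y) = 36(y - 3)(y - 1)(y + 2) vanishes at y ∈ {-2, 1, 3}.
Local minima of P (where P''>0): P(-4)=-128, P(1)=-3. Local minima of Q: Q(-2)=-456, Q(3)=-81.
So the global minimum of J is P(-4) + Q(-2) + 3 = -128 − 456 + 3 = -581, attained at (-4, -2).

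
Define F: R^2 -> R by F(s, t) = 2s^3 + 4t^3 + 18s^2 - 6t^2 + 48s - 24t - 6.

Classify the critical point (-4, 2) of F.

saddle point

The mixed partial ∂²F/∂s∂t is 0, so the Hessian at any point is diag(F_ss, F_tt) = diag(12(s + 3), 12(2t - 1)).
At (-4, 2): H = diag(-12, 36).
The eigenvalues have opposite signs, so H is indefinite: a saddle point.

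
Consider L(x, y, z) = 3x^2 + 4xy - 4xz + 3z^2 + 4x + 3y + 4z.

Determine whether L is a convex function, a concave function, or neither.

neither

L is quadratic, so its Hessian is the constant matrix H = [[6, 4, -4], [4, 0, 0], [-4, 0, 6]].
Leading principal minors: 6, -16, -96.
Neither pattern holds ⇒ H is indefinite ⇒ neither convex nor concave.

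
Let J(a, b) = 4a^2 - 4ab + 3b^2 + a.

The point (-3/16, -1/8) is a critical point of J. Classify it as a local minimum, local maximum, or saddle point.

local minimum

The Hessian of J is constant: H = [[8, -4], [-4, 6]].
det(H) = 8·6 − (-4)² = 32.
det(H) > 0 and tr(H) = 14 > 0, so H is positive definite and the point is a local minimum.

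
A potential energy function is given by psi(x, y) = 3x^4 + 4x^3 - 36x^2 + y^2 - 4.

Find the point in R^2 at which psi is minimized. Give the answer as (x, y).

(-3, 0)

psi(x,y) separates as P(x) + Q(y) − 4, so its minimum is min P + min Q − 4.
P'(x) = 12x(x - 2)(x + 3) vanishes at x ∈ {-3, 0, 2}; Q'(y) = 2y vanishes at y ∈ {0}.
Local minima of P (where P''>0): P(-3)=-189, P(2)=-64. Local minima of Q: Q(0)=0.
So the global minimum of psi is P(-3) + Q(0) − 4 = -189 + 0 − 4 = -193, attained at (-3, 0).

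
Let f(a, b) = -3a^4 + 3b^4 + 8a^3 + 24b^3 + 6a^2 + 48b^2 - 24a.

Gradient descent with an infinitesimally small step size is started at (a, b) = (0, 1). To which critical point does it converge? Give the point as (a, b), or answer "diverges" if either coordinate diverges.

f is separable, so gradient descent decouples: a follows -∂f/∂a, b follows -∂f/∂b.
∂f/∂a = -12(a - 2)(a - 1)(a + 1); at a=0 this is -24, so a increases.
∂f/∂b = 12b(b + 2)(b + 4); at b=1 this is 180, so b decreases.
a converges to its nearest critical value 1 (a local min of the a-part); b converges to 0. The iterate converges to (1, 0).

(1, 0)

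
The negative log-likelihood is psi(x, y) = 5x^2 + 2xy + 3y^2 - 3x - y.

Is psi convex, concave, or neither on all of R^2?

convex

psi is quadratic, so its Hessian is the constant matrix H = [[10, 2], [2, 6]].
det(H) = 56, tr(H) = 16.
det(H) > 0 and tr(H) > 0, so H is positive definite everywhere: convex.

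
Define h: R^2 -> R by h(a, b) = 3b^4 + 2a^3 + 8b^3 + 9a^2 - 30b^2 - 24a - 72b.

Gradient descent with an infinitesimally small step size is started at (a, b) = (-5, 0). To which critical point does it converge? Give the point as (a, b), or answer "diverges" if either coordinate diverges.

h is separable, so gradient descent decouples: a follows -∂h/∂a, b follows -∂h/∂b.
∂h/∂a = 6(a - 1)(a + 4); at a=-5 this is 36, so a decreases.
∂h/∂b = 12(b - 2)(b + 1)(b + 3); at b=0 this is -72, so b increases.
The a-coordinate has no critical point in that direction and runs off to infinity.

diverges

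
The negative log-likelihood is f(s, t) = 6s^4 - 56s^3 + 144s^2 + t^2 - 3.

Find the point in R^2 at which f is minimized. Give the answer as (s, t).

(0, 0)

f(s,t) separates as P(s) + Q(t) − 3, so its minimum is min P + min Q − 3.
P'(s) = 24s(s - 4)(s - 3) vanishes at s ∈ {0, 3, 4}; Q'(t) = 2t vanishes at t ∈ {0}.
Local minima of P (where P''>0): P(0)=0, P(4)=256. Local minima of Q: Q(0)=0.
So the global minimum of f is P(0) + Q(0) − 3 = 0 + 0 − 3 = -3, attained at (0, 0).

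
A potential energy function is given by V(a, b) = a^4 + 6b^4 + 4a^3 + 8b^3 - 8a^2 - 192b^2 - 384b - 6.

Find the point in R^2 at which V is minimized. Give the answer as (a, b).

(-4, 4)

V(a,b) separates as P(a) + Q(b) − 6, so its minimum is min P + min Q − 6.
P'(a) = 4a(a - 1)(a + 4) vanishes at a ∈ {-4, 0, 1}; Q'(b) = 24(b - 4)(b + 1)(b + 4) vanishes at b ∈ {-4, -1, 4}.
Local minima of P (where P''>0): P(-4)=-128, P(1)=-3. Local minima of Q: Q(-4)=-512, Q(4)=-2560.
So the global minimum of V is P(-4) + Q(4) − 6 = -128 − 2560 − 6 = -2694, attained at (-4, 4).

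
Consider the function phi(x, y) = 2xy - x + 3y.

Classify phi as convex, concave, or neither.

neither

phi is quadratic, so its Hessian is the constant matrix H = [[0, 2], [2, 0]].
det(H) = -4, tr(H) = 0.
det(H) < 0, so H is indefinite: neither convex nor concave.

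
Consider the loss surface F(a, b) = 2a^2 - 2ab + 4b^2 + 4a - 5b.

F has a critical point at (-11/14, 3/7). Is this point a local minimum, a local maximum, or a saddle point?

local minimum

The Hessian of F is constant: H = [[4, -2], [-2, 8]].
det(H) = 4·8 − (-2)² = 28.
det(H) > 0 and tr(H) = 12 > 0, so H is positive definite and the point is a local minimum.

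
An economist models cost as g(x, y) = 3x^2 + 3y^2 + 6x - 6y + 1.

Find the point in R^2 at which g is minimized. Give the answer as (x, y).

g(x,y) separates as P(x) + Q(y) + 1, so its minimum is min P + min Q + 1.
P'(x) = 6x + 6 vanishes at x ∈ {-1}; Q'(y) = 6y - 6 vanishes at y ∈ {1}.
Local minima of P (where P''>0): P(-1)=-3. Local minima of Q: Q(1)=-3.
So the global minimum of g is P(-1) + Q(1) + 1 = -3 − 3 + 1 = -5, attained at (-1, 1).

(-1, 1)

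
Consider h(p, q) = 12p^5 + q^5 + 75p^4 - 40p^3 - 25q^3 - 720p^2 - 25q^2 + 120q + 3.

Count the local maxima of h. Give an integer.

h separates as a function of p plus a function of q, so ∇h=0 decouples.
∂h/∂p = 60p(p - 2)(p + 3)(p + 4) = 0 at p ∈ {-4, -3, 0, 2}; ∂h/∂q = 5(q - 4)(q - 1)(q + 2)(q + 3) = 0 at q ∈ {-3, -2, 1, 4}.
The Hessian is diagonal: diag(h_pp, h_qq). Second derivatives: h_pp(-4)=-1440, h_pp(-3)=900, h_pp(0)=-1440, h_pp(2)=3600; h_qq(-3)=-140, h_qq(-2)=90, h_qq(1)=-180, h_qq(4)=630.
Local maxima occur where both diagonal entries negative: (-4, -3), (-4, 1), (0, -3), (0, 1). Count: 4.

4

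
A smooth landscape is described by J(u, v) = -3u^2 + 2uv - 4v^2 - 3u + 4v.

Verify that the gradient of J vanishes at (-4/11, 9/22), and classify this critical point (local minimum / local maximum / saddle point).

local maximum

∇J = (-6u + 2v - 3, 2u - 8v + 4); substituting (-4/11, 9/22) gives ∇J = (0, 0), so (-4/11, 9/22) is indeed a critical point.
The Hessian of J is constant: H = [[-6, 2], [2, -8]].
det(H) = (-6)·(-8) − 2² = 44.
det(H) > 0 and tr(H) = -14 < 0, so H is negative definite and the point is a local maximum.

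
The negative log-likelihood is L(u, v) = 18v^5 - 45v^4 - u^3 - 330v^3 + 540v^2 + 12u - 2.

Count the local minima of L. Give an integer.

2

L separates as a function of u plus a function of v, so ∇L=0 decouples.
∂L/∂u = -3(u - 2)(u + 2) = 0 at u ∈ {-2, 2}; ∂L/∂v = 90v(v - 4)(v - 1)(v + 3) = 0 at v ∈ {-3, 0, 1, 4}.
The Hessian is diagonal: diag(L_uu, L_vv). Second derivatives: L_uu(-2)=12, L_uu(2)=-12; L_vv(-3)=-7560, L_vv(0)=1080, L_vv(1)=-1080, L_vv(4)=7560.
Local minima occur where both diagonal entries positive: (-2, 0), (-2, 4). Count: 2.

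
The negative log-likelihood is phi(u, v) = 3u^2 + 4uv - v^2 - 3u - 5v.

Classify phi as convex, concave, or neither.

neither

phi is quadratic, so its Hessian is the constant matrix H = [[6, 4], [4, -2]].
det(H) = -28, tr(H) = 4.
det(H) < 0, so H is indefinite: neither convex nor concave.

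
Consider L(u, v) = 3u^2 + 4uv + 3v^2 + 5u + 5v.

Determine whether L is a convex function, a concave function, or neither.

L is quadratic, so its Hessian is the constant matrix H = [[6, 4], [4, 6]].
det(H) = 20, tr(H) = 12.
det(H) > 0 and tr(H) > 0, so H is positive definite everywhere: convex.

convex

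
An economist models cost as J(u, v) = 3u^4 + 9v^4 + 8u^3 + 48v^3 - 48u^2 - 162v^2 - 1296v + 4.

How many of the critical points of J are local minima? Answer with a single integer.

4

J separates as a function of u plus a function of v, so ∇J=0 decouples.
∂J/∂u = 12u(u - 2)(u + 4) = 0 at u ∈ {-4, 0, 2}; ∂J/∂v = 36(v - 3)(v + 3)(v + 4) = 0 at v ∈ {-4, -3, 3}.
The Hessian is diagonal: diag(J_uu, J_vv). Second derivatives: J_uu(-4)=288, J_uu(0)=-96, J_uu(2)=144; J_vv(-4)=252, J_vv(-3)=-216, J_vv(3)=1512.
Local minima occur where both diagonal entries positive: (-4, -4), (-4, 3), (2, -4), (2, 3). Count: 4.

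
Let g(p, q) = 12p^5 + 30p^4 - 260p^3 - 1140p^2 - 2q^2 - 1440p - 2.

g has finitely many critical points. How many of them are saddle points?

g separates as a function of p plus a function of q, so ∇g=0 decouples.
∂g/∂p = 60(p - 4)(p + 1)(p + 2)(p + 3) = 0 at p ∈ {-3, -2, -1, 4}; ∂g/∂q = -4q = 0 at q ∈ {0}.
The Hessian is diagonal: diag(g_pp, g_qq). Second derivatives: g_pp(-3)=-840, g_pp(-2)=360, g_pp(-1)=-600, g_pp(4)=12600; g_qq(0)=-4.
Saddle points occur where the two diagonal entries have opposite signs: (-2, 0), (4, 0). Count: 2.

2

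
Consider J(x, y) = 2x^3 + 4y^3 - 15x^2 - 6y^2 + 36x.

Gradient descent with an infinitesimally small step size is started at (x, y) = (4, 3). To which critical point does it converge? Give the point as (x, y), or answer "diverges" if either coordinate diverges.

(3, 1)

J is separable, so gradient descent decouples: x follows -∂J/∂x, y follows -∂J/∂y.
∂J/∂x = 6(x - 3)(x - 2); at x=4 this is 12, so x decreases.
∂J/∂y = 12y(y - 1); at y=3 this is 72, so y decreases.
x converges to its nearest critical value 3 (a local min of the x-part); y converges to 1. The iterate converges to (3, 1).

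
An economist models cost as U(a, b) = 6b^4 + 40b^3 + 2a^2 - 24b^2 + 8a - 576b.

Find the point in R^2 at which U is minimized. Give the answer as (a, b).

(-2, 2)

U(a,b) separates as P(a) + Q(b), so its minimum is min P + min Q.
P'(a) = 4a + 8 vanishes at a ∈ {-2}; Q'(b) = 24(b - 2)(b + 3)(b + 4) vanishes at b ∈ {-4, -3, 2}.
Local minima of P (where P''>0): P(-2)=-8. Local minima of Q: Q(-4)=896, Q(2)=-832.
So the global minimum of U is P(-2) + Q(2) = -8 − 832 = -840, attained at (-2, 2).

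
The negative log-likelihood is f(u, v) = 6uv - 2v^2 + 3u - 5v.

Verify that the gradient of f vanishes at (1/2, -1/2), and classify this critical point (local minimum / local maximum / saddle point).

∇f = (6v + 3, 6u - 4v - 5); substituting (1/2, -1/2) gives ∇f = (0, 0), so (1/2, -1/2) is indeed a critical point.
The Hessian of f is constant: H = [[0, 6], [6, -4]].
det(H) = 0·(-4) − 6² = -36.
Since det(H) < 0, H is indefinite and the critical point is a saddle point.

saddle point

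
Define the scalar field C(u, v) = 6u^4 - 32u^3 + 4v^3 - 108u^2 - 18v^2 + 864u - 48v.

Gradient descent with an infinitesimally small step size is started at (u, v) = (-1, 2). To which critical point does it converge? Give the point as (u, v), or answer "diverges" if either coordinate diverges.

C is separable, so gradient descent decouples: u follows -∂C/∂u, v follows -∂C/∂v.
∂C/∂u = 24(u - 4)(u - 3)(u + 3); at u=-1 this is 960, so u decreases.
∂C/∂v = 12(v - 4)(v + 1); at v=2 this is -72, so v increases.
u converges to its nearest critical value -3 (a local min of the u-part); v converges to 4. The iterate converges to (-3, 4).

(-3, 4)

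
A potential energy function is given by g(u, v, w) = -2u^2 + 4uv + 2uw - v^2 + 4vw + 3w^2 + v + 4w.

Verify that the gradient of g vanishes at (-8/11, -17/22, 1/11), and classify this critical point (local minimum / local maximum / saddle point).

∇g = (-4u + 4v + 2w, 4u - 2v + 4w + 1, 2u + 4v + 6w + 4); substituting (-8/11, -17/22, 1/11) gives ∇g = (0, 0, 0), so (-8/11, -17/22, 1/11) is indeed a critical point.
The Hessian is constant: H = [[-4, 4, 2], [4, -2, 4], [2, 4, 6]].
Leading principal minors: Δ₁ = -4, Δ₂ = -8, Δ₃ = 88.
The minors fit neither the all-positive nor the alternating-sign pattern, so H is indefinite: a saddle point.

saddle point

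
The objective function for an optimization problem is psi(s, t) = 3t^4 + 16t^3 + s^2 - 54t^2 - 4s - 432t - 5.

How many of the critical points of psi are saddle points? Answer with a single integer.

psi separates as a function of s plus a function of t, so ∇psi=0 decouples.
∂psi/∂s = 2(s - 2) = 0 at s ∈ {2}; ∂psi/∂t = 12(t - 3)(t + 3)(t + 4) = 0 at t ∈ {-4, -3, 3}.
The Hessian is diagonal: diag(psi_ss, psi_tt). Second derivatives: psi_ss(2)=2; psi_tt(-4)=84, psi_tt(-3)=-72, psi_tt(3)=504.
Saddle points occur where the two diagonal entries have opposite signs: (2, -3). Count: 1.

1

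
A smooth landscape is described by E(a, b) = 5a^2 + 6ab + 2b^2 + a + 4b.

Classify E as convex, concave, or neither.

E is quadratic, so its Hessian is the constant matrix H = [[10, 6], [6, 4]].
det(H) = 4, tr(H) = 14.
det(H) > 0 and tr(H) > 0, so H is positive definite everywhere: convex.

convex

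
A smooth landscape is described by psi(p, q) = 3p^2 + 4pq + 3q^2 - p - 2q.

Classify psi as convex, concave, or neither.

convex

psi is quadratic, so its Hessian is the constant matrix H = [[6, 4], [4, 6]].
det(H) = 20, tr(H) = 12.
det(H) > 0 and tr(H) > 0, so H is positive definite everywhere: convex.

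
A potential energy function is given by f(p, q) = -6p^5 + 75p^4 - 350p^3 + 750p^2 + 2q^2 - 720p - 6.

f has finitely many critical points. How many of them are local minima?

2

f separates as a function of p plus a function of q, so ∇f=0 decouples.
∂f/∂p = -30(p - 4)(p - 3)(p - 2)(p - 1) = 0 at p ∈ {1, 2, 3, 4}; ∂f/∂q = 4q = 0 at q ∈ {0}.
The Hessian is diagonal: diag(f_pp, f_qq). Second derivatives: f_pp(1)=180, f_pp(2)=-60, f_pp(3)=60, f_pp(4)=-180; f_qq(0)=4.
Local minima occur where both diagonal entries positive: (1, 0), (3, 0). Count: 2.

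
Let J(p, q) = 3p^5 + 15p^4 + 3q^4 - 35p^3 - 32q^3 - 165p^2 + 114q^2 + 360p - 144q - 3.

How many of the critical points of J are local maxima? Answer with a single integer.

J separates as a function of p plus a function of q, so ∇J=0 decouples.
∂J/∂p = 15(p - 2)(p - 1)(p + 3)(p + 4) = 0 at p ∈ {-4, -3, 1, 2}; ∂J/∂q = 12(q - 4)(q - 3)(q - 1) = 0 at q ∈ {1, 3, 4}.
The Hessian is diagonal: diag(J_pp, J_qq). Second derivatives: J_pp(-4)=-450, J_pp(-3)=300, J_pp(1)=-300, J_pp(2)=450; J_qq(1)=72, J_qq(3)=-24, J_qq(4)=36.
Local maxima occur where both diagonal entries negative: (-4, 3), (1, 3). Count: 2.

2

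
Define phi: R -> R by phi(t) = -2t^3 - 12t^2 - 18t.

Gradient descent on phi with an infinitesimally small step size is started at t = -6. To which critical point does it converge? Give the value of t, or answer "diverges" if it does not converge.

-3

phi'(t) = -6(t + 1)(t + 3), so phi'(-6) = -90.
Gradient descent moves in the -phi' direction, i.e. t is increasing.
The nearest critical point in that direction is t = -3, where phi'' = 12 > 0 (a local minimum). The iterate converges there.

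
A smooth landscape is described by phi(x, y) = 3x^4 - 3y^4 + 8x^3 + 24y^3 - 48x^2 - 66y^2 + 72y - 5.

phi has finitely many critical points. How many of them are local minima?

2

phi separates as a function of x plus a function of y, so ∇phi=0 decouples.
∂phi/∂x = 12x(x - 2)(x + 4) = 0 at x ∈ {-4, 0, 2}; ∂phi/∂y = -12(y - 3)(y - 2)(y - 1) = 0 at y ∈ {1, 2, 3}.
The Hessian is diagonal: diag(phi_xx, phi_yy). Second derivatives: phi_xx(-4)=288, phi_xx(0)=-96, phi_xx(2)=144; phi_yy(1)=-24, phi_yy(2)=12, phi_yy(3)=-24.
Local minima occur where both diagonal entries positive: (-4, 2), (2, 2). Count: 2.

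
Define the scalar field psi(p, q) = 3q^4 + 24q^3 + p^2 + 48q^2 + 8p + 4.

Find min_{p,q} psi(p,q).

psi(p,q) separates as A(p) + B(q) + 4, so its minimum is min A + min B + 4.
A'(p) = 2p + 8 vanishes at p ∈ {-4}; B'(q) = 12q(q + 2)(q + 4) vanishes at q ∈ {-4, -2, 0}.
Local minima of A (where A''>0): A(-4)=-16. Local minima of B: B(-4)=0, B(0)=0.
So the global minimum of psi is A(-4) + B(-4) + 4 = -16 + 0 + 4 = -12, attained at (-4, -4).

-12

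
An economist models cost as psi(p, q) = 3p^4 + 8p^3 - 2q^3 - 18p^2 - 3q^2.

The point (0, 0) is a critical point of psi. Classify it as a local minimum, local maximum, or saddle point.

The mixed partial ∂²psi/∂p∂q is 0, so the Hessian at any point is diag(psi_pp, psi_qq) = diag(12(3p^2 + 4p - 3), -6(2q + 1)).
At (0, 0): H = diag(-36, -6).
Both eigenvalues are negative, so H is negative definite: a local maximum.

local maximum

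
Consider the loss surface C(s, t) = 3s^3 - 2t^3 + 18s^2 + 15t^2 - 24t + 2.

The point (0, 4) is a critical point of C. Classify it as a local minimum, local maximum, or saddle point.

saddle point

The mixed partial ∂²C/∂s∂t is 0, so the Hessian at any point is diag(C_ss, C_tt) = diag(18(s + 2), 6(-2t + 5)).
At (0, 4): H = diag(36, -18).
The eigenvalues have opposite signs, so H is indefinite: a saddle point.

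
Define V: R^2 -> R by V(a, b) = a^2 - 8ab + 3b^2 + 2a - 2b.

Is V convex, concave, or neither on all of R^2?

neither

V is quadratic, so its Hessian is the constant matrix H = [[2, -8], [-8, 6]].
det(H) = -52, tr(H) = 8.
det(H) < 0, so H is indefinite: neither convex nor concave.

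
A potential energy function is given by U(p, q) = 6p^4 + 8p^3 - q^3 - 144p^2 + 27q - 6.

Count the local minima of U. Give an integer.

2

U separates as a function of p plus a function of q, so ∇U=0 decouples.
∂U/∂p = 24p(p - 3)(p + 4) = 0 at p ∈ {-4, 0, 3}; ∂U/∂q = -3(q - 3)(q + 3) = 0 at q ∈ {-3, 3}.
The Hessian is diagonal: diag(U_pp, U_qq). Second derivatives: U_pp(-4)=672, U_pp(0)=-288, U_pp(3)=504; U_qq(-3)=18, U_qq(3)=-18.
Local minima occur where both diagonal entries positive: (-4, -3), (3, -3). Count: 2.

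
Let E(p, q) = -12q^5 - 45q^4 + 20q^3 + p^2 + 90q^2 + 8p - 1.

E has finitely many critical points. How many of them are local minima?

2

E separates as a function of p plus a function of q, so ∇E=0 decouples.
∂E/∂p = 2(p + 4) = 0 at p ∈ {-4}; ∂E/∂q = -60q(q - 1)(q + 1)(q + 3) = 0 at q ∈ {-3, -1, 0, 1}.
The Hessian is diagonal: diag(E_pp, E_qq). Second derivatives: E_pp(-4)=2; E_qq(-3)=1440, E_qq(-1)=-240, E_qq(0)=180, E_qq(1)=-480.
Local minima occur where both diagonal entries positive: (-4, -3), (-4, 0). Count: 2.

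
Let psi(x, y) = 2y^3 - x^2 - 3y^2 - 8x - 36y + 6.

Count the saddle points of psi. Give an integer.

1

psi separates as a function of x plus a function of y, so ∇psi=0 decouples.
∂psi/∂x = -2(x + 4) = 0 at x ∈ {-4}; ∂psi/∂y = 6(y - 3)(y + 2) = 0 at y ∈ {-2, 3}.
The Hessian is diagonal: diag(psi_xx, psi_yy). Second derivatives: psi_xx(-4)=-2; psi_yy(-2)=-30, psi_yy(3)=30.
Saddle points occur where the two diagonal entries have opposite signs: (-4, 3). Count: 1.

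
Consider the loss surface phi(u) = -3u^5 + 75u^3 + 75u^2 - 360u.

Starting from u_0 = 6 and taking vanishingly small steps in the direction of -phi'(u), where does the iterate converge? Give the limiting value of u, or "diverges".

diverges

phi'(u) = -15(u - 4)(u - 1)(u + 2)(u + 3), so phi'(6) = -10800.
Gradient descent moves in the -phi' direction, i.e. u is increasing.
There is no critical point above u=6, and phi' keeps the same sign, so the iterate runs off to +∞.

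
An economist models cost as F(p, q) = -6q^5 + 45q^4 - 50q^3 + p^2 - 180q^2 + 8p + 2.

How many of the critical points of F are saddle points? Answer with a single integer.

F separates as a function of p plus a function of q, so ∇F=0 decouples.
∂F/∂p = 2(p + 4) = 0 at p ∈ {-4}; ∂F/∂q = -30q(q - 4)(q - 3)(q + 1) = 0 at q ∈ {-1, 0, 3, 4}.
The Hessian is diagonal: diag(F_pp, F_qq). Second derivatives: F_pp(-4)=2; F_qq(-1)=600, F_qq(0)=-360, F_qq(3)=360, F_qq(4)=-600.
Saddle points occur where the two diagonal entries have opposite signs: (-4, 0), (-4, 4). Count: 2.

2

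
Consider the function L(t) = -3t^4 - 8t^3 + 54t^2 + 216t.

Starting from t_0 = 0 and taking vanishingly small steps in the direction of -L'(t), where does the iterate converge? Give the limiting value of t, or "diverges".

L'(t) = -12(t - 3)(t + 2)(t + 3), so L'(0) = 216.
Gradient descent moves in the -L' direction, i.e. t is decreasing.
The nearest critical point in that direction is t = -2, where L'' = 60 > 0 (a local minimum). The iterate converges there.

-2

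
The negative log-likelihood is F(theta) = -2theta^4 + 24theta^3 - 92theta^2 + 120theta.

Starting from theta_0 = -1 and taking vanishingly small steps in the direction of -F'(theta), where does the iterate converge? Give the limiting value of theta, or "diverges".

F'(theta) = -8(theta - 5)(theta - 3)(theta - 1), so F'(-1) = 384.
Gradient descent moves in the -F' direction, i.e. theta is decreasing.
There is no critical point below theta=-1, and F' keeps the same sign, so the iterate runs off to −∞.

diverges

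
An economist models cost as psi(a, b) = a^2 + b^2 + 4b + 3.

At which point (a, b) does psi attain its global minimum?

psi(a,b) separates as P(a) + Q(b) + 3, so its minimum is min P + min Q + 3.
P'(a) = 2a vanishes at a ∈ {0}; Q'(b) = 2b + 4 vanishes at b ∈ {-2}.
Local minima of P (where P''>0): P(0)=0. Local minima of Q: Q(-2)=-4.
So the global minimum of psi is P(0) + Q(-2) + 3 = 0 − 4 + 3 = -1, attained at (0, -2).

(0, -2)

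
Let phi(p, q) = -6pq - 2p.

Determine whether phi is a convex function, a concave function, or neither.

neither

phi is quadratic, so its Hessian is the constant matrix H = [[0, -6], [-6, 0]].
det(H) = -36, tr(H) = 0.
det(H) < 0, so H is indefinite: neither convex nor concave.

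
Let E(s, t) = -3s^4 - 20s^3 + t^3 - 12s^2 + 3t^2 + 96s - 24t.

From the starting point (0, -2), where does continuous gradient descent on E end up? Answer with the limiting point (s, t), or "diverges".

E is separable, so gradient descent decouples: s follows -∂E/∂s, t follows -∂E/∂t.
∂E/∂s = -12(s - 1)(s + 2)(s + 4); at s=0 this is 96, so s decreases.
∂E/∂t = 3(t - 2)(t + 4); at t=-2 this is -24, so t increases.
s converges to its nearest critical value -2 (a local min of the s-part); t converges to 2. The iterate converges to (-2, 2).

(-2, 2)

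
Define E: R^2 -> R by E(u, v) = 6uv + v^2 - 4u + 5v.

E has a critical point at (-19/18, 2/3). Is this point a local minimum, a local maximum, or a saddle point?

The Hessian of E is constant: H = [[0, 6], [6, 2]].
det(H) = 0·2 − 6² = -36.
Since det(H) < 0, H is indefinite and the critical point is a saddle point.

saddle point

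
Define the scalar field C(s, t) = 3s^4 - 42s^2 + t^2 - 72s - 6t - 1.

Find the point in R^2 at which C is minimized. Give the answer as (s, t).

C(s,t) separates as P(s) + Q(t) − 1, so its minimum is min P + min Q − 1.
P'(s) = 12(s - 3)(s + 1)(s + 2) vanishes at s ∈ {-2, -1, 3}; Q'(t) = 2(t - 3) vanishes at t ∈ {3}.
Local minima of P (where P''>0): P(-2)=24, P(3)=-351. Local minima of Q: Q(3)=-9.
So the global minimum of C is P(3) + Q(3) − 1 = -351 − 9 − 1 = -361, attained at (3, 3).

(3, 3)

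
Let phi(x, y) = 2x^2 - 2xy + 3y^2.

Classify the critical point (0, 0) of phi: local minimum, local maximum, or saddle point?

The Hessian of phi is constant: H = [[4, -2], [-2, 6]].
det(H) = 4·6 − (-2)² = 20.
det(H) > 0 and tr(H) = 10 > 0, so H is positive definite and the point is a local minimum.

local minimum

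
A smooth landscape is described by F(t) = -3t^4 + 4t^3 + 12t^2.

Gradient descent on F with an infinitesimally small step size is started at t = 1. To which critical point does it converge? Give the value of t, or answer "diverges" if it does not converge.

0

F'(t) = -12t(t - 2)(t + 1), so F'(1) = 24.
Gradient descent moves in the -F' direction, i.e. t is decreasing.
The nearest critical point in that direction is t = 0, where F'' = 24 > 0 (a local minimum). The iterate converges there.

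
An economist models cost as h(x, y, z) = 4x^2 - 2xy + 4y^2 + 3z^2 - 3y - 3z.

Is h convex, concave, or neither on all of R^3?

convex

h is quadratic, so its Hessian is the constant matrix H = [[8, -2, 0], [-2, 8, 0], [0, 0, 6]].
Leading principal minors: 8, 60, 360.
All positive ⇒ H ≻ 0 ⇒ convex.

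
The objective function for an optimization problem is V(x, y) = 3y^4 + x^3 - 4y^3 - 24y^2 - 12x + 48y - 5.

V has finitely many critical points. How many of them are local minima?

2

V separates as a function of x plus a function of y, so ∇V=0 decouples.
∂V/∂x = 3(x - 2)(x + 2) = 0 at x ∈ {-2, 2}; ∂V/∂y = 12(y - 2)(y - 1)(y + 2) = 0 at y ∈ {-2, 1, 2}.
The Hessian is diagonal: diag(V_xx, V_yy). Second derivatives: V_xx(-2)=-12, V_xx(2)=12; V_yy(-2)=144, V_yy(1)=-36, V_yy(2)=48.
Local minima occur where both diagonal entries positive: (2, -2), (2, 2). Count: 2.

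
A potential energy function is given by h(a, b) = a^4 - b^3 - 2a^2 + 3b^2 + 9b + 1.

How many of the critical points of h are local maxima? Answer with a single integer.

h separates as a function of a plus a function of b, so ∇h=0 decouples.
∂h/∂a = 4a(a - 1)(a + 1) = 0 at a ∈ {-1, 0, 1}; ∂h/∂b = -3(b - 3)(b + 1) = 0 at b ∈ {-1, 3}.
The Hessian is diagonal: diag(h_aa, h_bb). Second derivatives: h_aa(-1)=8, h_aa(0)=-4, h_aa(1)=8; h_bb(-1)=12, h_bb(3)=-12.
Local maxima occur where both diagonal entries negative: (0, 3). Count: 1.

1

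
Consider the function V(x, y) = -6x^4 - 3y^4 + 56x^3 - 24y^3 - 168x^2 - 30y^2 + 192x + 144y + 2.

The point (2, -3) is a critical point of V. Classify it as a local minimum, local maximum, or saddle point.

local minimum

The mixed partial ∂²V/∂x∂y is 0, so the Hessian at any point is diag(V_xx, V_yy) = diag(24(-3x^2 + 14x - 14), -12(3y^2 + 12y + 5)).
At (2, -3): H = diag(48, 48).
Both eigenvalues are positive, so H is positive definite: a local minimum.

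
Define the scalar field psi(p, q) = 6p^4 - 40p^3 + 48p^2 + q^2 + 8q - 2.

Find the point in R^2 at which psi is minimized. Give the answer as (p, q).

(4, -4)

psi(p,q) separates as A(p) + B(q) − 2, so its minimum is min A + min B − 2.
A'(p) = 24p(p - 4)(p - 1) vanishes at p ∈ {0, 1, 4}; B'(q) = 2q + 8 vanishes at q ∈ {-4}.
Local minima of A (where A''>0): A(0)=0, A(4)=-256. Local minima of B: B(-4)=-16.
So the global minimum of psi is A(4) + B(-4) − 2 = -256 − 16 − 2 = -274, attained at (4, -4).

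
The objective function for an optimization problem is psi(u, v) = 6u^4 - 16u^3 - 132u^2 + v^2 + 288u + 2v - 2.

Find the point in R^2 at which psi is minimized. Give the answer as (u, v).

psi(u,v) separates as P(u) + Q(v) − 2, so its minimum is min P + min Q − 2.
P'(u) = 24(u - 4)(u - 1)(u + 3) vanishes at u ∈ {-3, 1, 4}; Q'(v) = 2v + 2 vanishes at v ∈ {-1}.
Local minima of P (where P''>0): P(-3)=-1134, P(4)=-448. Local minima of Q: Q(-1)=-1.
So the global minimum of psi is P(-3) + Q(-1) − 2 = -1134 − 1 − 2 = -1137, attained at (-3, -1).

(-3, -1)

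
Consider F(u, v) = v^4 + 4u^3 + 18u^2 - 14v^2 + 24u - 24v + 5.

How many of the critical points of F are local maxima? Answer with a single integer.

F separates as a function of u plus a function of v, so ∇F=0 decouples.
∂F/∂u = 12(u + 1)(u + 2) = 0 at u ∈ {-2, -1}; ∂F/∂v = 4(v - 3)(v + 1)(v + 2) = 0 at v ∈ {-2, -1, 3}.
The Hessian is diagonal: diag(F_uu, F_vv). Second derivatives: F_uu(-2)=-12, F_uu(-1)=12; F_vv(-2)=20, F_vv(-1)=-16, F_vv(3)=80.
Local maxima occur where both diagonal entries negative: (-2, -1). Count: 1.

1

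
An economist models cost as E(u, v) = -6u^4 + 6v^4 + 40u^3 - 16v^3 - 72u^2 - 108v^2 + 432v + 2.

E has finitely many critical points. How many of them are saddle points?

E separates as a function of u plus a function of v, so ∇E=0 decouples.
∂E/∂u = -24u(u - 3)(u - 2) = 0 at u ∈ {0, 2, 3}; ∂E/∂v = 24(v - 3)(v - 2)(v + 3) = 0 at v ∈ {-3, 2, 3}.
The Hessian is diagonal: diag(E_uu, E_vv). Second derivatives: E_uu(0)=-144, E_uu(2)=48, E_uu(3)=-72; E_vv(-3)=720, E_vv(2)=-120, E_vv(3)=144.
Saddle points occur where the two diagonal entries have opposite signs: (0, -3), (0, 3), (2, 2), (3, -3), (3, 3). Count: 5.

5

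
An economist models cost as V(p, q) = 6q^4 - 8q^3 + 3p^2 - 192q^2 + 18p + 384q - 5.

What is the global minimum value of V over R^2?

-2592

V(p,q) separates as A(p) + B(q) − 5, so its minimum is min A + min B − 5.
A'(p) = 6p + 18 vanishes at p ∈ {-3}; B'(q) = 24(q - 4)(q - 1)(q + 4) vanishes at q ∈ {-4, 1, 4}.
Local minima of A (where A''>0): A(-3)=-27. Local minima of B: B(-4)=-2560, B(4)=-512.
So the global minimum of V is A(-3) + B(-4) − 5 = -27 − 2560 − 5 = -2592, attained at (-3, -4).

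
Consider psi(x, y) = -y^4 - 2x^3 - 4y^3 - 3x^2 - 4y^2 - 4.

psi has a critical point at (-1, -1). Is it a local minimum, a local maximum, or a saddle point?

The mixed partial ∂²psi/∂x∂y is 0, so the Hessian at any point is diag(psi_xx, psi_yy) = diag(-6(2x + 1), -4(3y^2 + 6y + 2)).
At (-1, -1): H = diag(6, 4).
Both eigenvalues are positive, so H is positive definite: a local minimum.

local minimum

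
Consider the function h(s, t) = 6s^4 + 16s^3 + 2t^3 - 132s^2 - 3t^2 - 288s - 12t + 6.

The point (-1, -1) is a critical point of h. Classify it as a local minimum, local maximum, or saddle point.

local maximum

The mixed partial ∂²h/∂s∂t is 0, so the Hessian at any point is diag(h_ss, h_tt) = diag(24(3s^2 + 4s - 11), 6(2t - 1)).
At (-1, -1): H = diag(-288, -18).
Both eigenvalues are negative, so H is negative definite: a local maximum.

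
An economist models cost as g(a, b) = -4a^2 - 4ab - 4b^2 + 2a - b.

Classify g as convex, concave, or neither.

concave

g is quadratic, so its Hessian is the constant matrix H = [[-8, -4], [-4, -8]].
det(H) = 48, tr(H) = -16.
det(H) > 0 and tr(H) < 0, so H is negative definite everywhere: concave.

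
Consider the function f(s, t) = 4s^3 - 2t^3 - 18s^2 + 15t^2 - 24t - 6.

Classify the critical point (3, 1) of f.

local minimum

The mixed partial ∂²f/∂s∂t is 0, so the Hessian at any point is diag(f_ss, f_tt) = diag(12(2s - 3), 6(-2t + 5)).
At (3, 1): H = diag(36, 18).
Both eigenvalues are positive, so H is positive definite: a local minimum.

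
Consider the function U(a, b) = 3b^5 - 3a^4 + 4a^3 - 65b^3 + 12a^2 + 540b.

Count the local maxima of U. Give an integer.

4

U separates as a function of a plus a function of b, so ∇U=0 decouples.
∂U/∂a = -12a(a - 2)(a + 1) = 0 at a ∈ {-1, 0, 2}; ∂U/∂b = 15(b - 3)(b - 2)(b + 2)(b + 3) = 0 at b ∈ {-3, -2, 2, 3}.
The Hessian is diagonal: diag(U_aa, U_bb). Second derivatives: U_aa(-1)=-36, U_aa(0)=24, U_aa(2)=-72; U_bb(-3)=-450, U_bb(-2)=300, U_bb(2)=-300, U_bb(3)=450.
Local maxima occur where both diagonal entries negative: (-1, -3), (-1, 2), (2, -3), (2, 2). Count: 4.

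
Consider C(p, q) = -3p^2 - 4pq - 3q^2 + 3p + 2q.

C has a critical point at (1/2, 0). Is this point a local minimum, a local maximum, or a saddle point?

local maximum

The Hessian of C is constant: H = [[-6, -4], [-4, -6]].
det(H) = (-6)·(-6) − (-4)² = 20.
det(H) > 0 and tr(H) = -12 < 0, so H is negative definite and the point is a local maximum.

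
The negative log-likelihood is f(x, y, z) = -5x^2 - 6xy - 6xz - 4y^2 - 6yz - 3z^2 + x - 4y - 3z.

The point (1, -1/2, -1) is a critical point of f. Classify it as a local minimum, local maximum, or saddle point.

local maximum

The Hessian is constant: H = [[-10, -6, -6], [-6, -8, -6], [-6, -6, -6]].
Leading principal minors: Δ₁ = -10, Δ₂ = 44, Δ₃ = -48.
The minors alternate sign starting negative (−, +, −), so H is negative definite: a local maximum.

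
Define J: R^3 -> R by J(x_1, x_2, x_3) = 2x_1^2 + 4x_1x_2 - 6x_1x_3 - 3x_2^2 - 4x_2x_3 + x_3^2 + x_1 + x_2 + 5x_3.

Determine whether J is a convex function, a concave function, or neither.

neither

J is quadratic, so its Hessian is the constant matrix H = [[4, 4, -6], [4, -6, -4], [-6, -4, 2]].
Leading principal minors: 4, -40, 264.
Neither pattern holds ⇒ H is indefinite ⇒ neither convex nor concave.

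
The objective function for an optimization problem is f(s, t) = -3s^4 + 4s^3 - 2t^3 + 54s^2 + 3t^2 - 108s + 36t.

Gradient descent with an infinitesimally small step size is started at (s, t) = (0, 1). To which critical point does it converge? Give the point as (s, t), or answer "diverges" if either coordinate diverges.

f is separable, so gradient descent decouples: s follows -∂f/∂s, t follows -∂f/∂t.
∂f/∂s = -12(s - 3)(s - 1)(s + 3); at s=0 this is -108, so s increases.
∂f/∂t = -6(t - 3)(t + 2); at t=1 this is 36, so t decreases.
s converges to its nearest critical value 1 (a local min of the s-part); t converges to -2. The iterate converges to (1, -2).

(1, -2)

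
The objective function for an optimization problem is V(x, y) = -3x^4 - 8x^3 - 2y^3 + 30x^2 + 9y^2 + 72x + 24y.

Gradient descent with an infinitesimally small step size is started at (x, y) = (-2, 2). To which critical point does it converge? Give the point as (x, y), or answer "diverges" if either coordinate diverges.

(-1, -1)

V is separable, so gradient descent decouples: x follows -∂V/∂x, y follows -∂V/∂y.
∂V/∂x = -12(x - 2)(x + 1)(x + 3); at x=-2 this is -48, so x increases.
∂V/∂y = -6(y - 4)(y + 1); at y=2 this is 36, so y decreases.
x converges to its nearest critical value -1 (a local min of the x-part); y converges to -1. The iterate converges to (-1, -1).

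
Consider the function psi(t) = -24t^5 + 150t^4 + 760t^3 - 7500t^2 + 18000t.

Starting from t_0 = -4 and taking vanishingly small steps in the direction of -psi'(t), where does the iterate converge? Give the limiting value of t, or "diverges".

psi'(t) = -120(t - 5)(t - 3)(t - 2)(t + 5), so psi'(-4) = 45360.
Gradient descent moves in the -psi' direction, i.e. t is decreasing.
The nearest critical point in that direction is t = -5, where psi'' = 67200 > 0 (a local minimum). The iterate converges there.

-5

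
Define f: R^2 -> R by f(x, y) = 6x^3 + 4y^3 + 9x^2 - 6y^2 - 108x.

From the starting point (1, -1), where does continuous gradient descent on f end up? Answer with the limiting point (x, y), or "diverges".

diverges

f is separable, so gradient descent decouples: x follows -∂f/∂x, y follows -∂f/∂y.
∂f/∂x = 18(x - 2)(x + 3); at x=1 this is -72, so x increases.
∂f/∂y = 12y(y - 1); at y=-1 this is 24, so y decreases.
The y-coordinate has no critical point in that direction and runs off to infinity.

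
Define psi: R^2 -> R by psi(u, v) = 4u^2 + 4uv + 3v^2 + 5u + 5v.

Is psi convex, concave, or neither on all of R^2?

psi is quadratic, so its Hessian is the constant matrix H = [[8, 4], [4, 6]].
det(H) = 32, tr(H) = 14.
det(H) > 0 and tr(H) > 0, so H is positive definite everywhere: convex.

convex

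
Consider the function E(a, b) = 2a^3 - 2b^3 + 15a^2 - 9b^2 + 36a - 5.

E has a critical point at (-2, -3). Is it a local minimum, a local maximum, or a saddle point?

local minimum

The mixed partial ∂²E/∂a∂b is 0, so the Hessian at any point is diag(E_aa, E_bb) = diag(6(2a + 5), -6(2b + 3)).
At (-2, -3): H = diag(6, 18).
Both eigenvalues are positive, so H is positive definite: a local minimum.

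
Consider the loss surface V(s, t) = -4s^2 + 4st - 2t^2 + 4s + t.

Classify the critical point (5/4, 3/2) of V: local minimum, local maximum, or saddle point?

The Hessian of V is constant: H = [[-8, 4], [4, -4]].
det(H) = (-8)·(-4) − 4² = 16.
det(H) > 0 and tr(H) = -12 < 0, so H is negative definite and the point is a local maximum.

local maximum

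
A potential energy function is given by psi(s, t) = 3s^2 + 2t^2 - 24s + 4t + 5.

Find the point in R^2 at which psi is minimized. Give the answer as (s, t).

(4, -1)

psi(s,t) separates as P(s) + Q(t) + 5, so its minimum is min P + min Q + 5.
P'(s) = 6s - 24 vanishes at s ∈ {4}; Q'(t) = 4(t + 1) vanishes at t ∈ {-1}.
Local minima of P (where P''>0): P(4)=-48. Local minima of Q: Q(-1)=-2.
So the global minimum of psi is P(4) + Q(-1) + 5 = -48 − 2 + 5 = -45, attained at (4, -1).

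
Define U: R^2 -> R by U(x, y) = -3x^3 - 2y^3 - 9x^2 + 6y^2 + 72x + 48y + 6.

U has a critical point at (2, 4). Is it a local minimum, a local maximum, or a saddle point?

The mixed partial ∂²U/∂x∂y is 0, so the Hessian at any point is diag(U_xx, U_yy) = diag(-18(x + 1), 12(-y + 1)).
At (2, 4): H = diag(-54, -36).
Both eigenvalues are negative, so H is negative definite: a local maximum.

local maximum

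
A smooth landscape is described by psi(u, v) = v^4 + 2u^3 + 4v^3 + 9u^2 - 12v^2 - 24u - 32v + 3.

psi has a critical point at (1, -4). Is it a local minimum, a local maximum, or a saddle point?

local minimum

The mixed partial ∂²psi/∂u∂v is 0, so the Hessian at any point is diag(psi_uu, psi_vv) = diag(6(2u + 3), 12(v^2 + 2v - 2)).
At (1, -4): H = diag(30, 72).
Both eigenvalues are positive, so H is positive definite: a local minimum.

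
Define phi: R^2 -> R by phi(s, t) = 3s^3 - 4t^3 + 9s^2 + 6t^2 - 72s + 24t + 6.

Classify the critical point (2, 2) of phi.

saddle point

The mixed partial ∂²phi/∂s∂t is 0, so the Hessian at any point is diag(phi_ss, phi_tt) = diag(18(s + 1), 12(-2t + 1)).
At (2, 2): H = diag(54, -36).
The eigenvalues have opposite signs, so H is indefinite: a saddle point.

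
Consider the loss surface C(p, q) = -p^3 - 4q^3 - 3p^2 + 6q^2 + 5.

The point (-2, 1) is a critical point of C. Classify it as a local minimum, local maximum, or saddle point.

saddle point

The mixed partial ∂²C/∂p∂q is 0, so the Hessian at any point is diag(C_pp, C_qq) = diag(-6(p + 1), 12(-2q + 1)).
At (-2, 1): H = diag(6, -12).
The eigenvalues have opposite signs, so H is indefinite: a saddle point.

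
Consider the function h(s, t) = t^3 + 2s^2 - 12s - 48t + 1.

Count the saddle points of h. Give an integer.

h separates as a function of s plus a function of t, so ∇h=0 decouples.
∂h/∂s = 4(s - 3) = 0 at s ∈ {3}; ∂h/∂t = 3(t - 4)(t + 4) = 0 at t ∈ {-4, 4}.
The Hessian is diagonal: diag(h_ss, h_tt). Second derivatives: h_ss(3)=4; h_tt(-4)=-24, h_tt(4)=24.
Saddle points occur where the two diagonal entries have opposite signs: (3, -4). Count: 1.

1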